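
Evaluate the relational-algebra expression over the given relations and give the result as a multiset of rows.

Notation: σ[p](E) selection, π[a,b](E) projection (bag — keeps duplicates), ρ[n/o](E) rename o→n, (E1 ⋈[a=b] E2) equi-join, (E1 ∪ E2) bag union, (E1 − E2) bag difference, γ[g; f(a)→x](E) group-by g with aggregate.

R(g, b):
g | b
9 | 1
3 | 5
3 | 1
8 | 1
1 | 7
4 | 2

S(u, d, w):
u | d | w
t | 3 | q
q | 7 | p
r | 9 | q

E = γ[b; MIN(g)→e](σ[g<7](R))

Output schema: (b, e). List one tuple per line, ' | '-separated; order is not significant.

Row counts bottom-up:
  R → 6
  σ[g<7](R) → 4
  γ[b; MIN(g)→e](σ[g<7](R)) → 4

== RESULT ==
b | e
1 | 3
2 | 4
5 | 3
7 | 1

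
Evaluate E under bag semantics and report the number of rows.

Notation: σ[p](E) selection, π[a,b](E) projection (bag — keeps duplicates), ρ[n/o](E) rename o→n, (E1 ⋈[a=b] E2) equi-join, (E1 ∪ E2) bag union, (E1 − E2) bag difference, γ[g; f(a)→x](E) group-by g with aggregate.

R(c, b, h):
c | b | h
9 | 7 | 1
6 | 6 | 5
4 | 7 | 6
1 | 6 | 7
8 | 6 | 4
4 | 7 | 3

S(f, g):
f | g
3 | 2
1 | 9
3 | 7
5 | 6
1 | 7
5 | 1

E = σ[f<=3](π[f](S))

Row counts bottom-up:
  S → 6
  π[f](S) → 6
  σ[f<=3](π[f](S)) → 4

|E| = 4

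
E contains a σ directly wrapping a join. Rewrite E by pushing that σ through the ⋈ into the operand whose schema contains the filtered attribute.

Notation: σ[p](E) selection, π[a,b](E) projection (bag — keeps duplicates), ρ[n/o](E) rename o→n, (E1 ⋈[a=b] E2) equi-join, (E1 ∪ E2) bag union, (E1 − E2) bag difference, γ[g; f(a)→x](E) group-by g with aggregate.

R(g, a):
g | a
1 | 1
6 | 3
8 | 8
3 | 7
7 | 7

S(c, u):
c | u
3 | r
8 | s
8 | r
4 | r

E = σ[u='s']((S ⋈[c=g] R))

σ filters on u, owned by the left side.
E' = (σ[u='s'](S) ⋈[c=g] R)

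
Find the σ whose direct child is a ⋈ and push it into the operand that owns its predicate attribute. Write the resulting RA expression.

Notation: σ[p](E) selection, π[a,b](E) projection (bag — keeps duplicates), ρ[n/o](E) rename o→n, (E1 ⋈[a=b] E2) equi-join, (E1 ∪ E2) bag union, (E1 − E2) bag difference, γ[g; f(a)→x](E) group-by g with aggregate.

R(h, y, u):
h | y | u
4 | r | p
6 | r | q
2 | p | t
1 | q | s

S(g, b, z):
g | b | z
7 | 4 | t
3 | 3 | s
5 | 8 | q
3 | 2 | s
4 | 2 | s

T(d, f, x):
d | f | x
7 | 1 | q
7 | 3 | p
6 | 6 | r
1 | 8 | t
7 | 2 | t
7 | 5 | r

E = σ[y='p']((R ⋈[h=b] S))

σ filters on y, owned by the left side.
E' = (σ[y='p'](R) ⋈[h=b] S)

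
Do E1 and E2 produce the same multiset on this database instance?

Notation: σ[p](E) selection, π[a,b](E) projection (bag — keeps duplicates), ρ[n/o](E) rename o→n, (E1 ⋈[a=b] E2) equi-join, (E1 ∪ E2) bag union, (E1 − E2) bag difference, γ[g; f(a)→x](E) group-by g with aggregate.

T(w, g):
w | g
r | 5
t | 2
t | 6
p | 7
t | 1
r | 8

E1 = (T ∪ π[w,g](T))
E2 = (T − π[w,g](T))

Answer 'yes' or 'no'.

E1 row counts bottom-up:
  T → 6
  T → 6
  π[w,g](T) → 6
  (T ∪ π[w,g](T)) → 12
E2 row counts bottom-up:
  T → 6
  T → 6
  π[w,g](T) → 6
  (T − π[w,g](T)) → 0

E1 result:
w | g
p | 7
p | 7
r | 5
r | 5
r | 8
r | 8
t | 1
t | 1
t | 2
t | 2
t | 6
t | 6
E2 result:
w | g
(0 rows)
Witness: ('t', 6) appears 2× in E1 but 0× in E2.

no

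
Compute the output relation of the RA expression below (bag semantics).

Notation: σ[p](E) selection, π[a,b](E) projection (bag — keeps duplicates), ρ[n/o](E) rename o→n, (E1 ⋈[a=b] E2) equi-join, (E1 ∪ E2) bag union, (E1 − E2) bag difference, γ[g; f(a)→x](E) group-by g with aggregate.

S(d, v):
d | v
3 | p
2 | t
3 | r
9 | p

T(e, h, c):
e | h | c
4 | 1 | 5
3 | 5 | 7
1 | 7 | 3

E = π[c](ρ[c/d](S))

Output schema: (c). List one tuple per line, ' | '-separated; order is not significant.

Per-node cardinality:
  S → 4
  ρ[c/d](S) → 4
  π[c](ρ[c/d](S)) → 4

== RESULT ==
c
2
3
3
9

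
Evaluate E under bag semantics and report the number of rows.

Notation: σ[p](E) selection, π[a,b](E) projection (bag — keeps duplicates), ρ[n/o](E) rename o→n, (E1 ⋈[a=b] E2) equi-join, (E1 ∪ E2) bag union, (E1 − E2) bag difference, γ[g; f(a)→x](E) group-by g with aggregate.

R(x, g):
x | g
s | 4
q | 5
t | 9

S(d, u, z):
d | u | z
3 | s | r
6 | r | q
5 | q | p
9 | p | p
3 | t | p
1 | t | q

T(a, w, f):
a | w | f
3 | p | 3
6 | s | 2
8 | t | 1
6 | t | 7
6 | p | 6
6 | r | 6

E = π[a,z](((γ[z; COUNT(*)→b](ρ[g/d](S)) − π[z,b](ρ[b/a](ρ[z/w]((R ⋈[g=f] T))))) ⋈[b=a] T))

Row counts bottom-up:
  S → 6
  ρ[g/d](S) → 6
  γ[z; COUNT(*)→b](ρ[g/d](S)) → 3
  R → 3
  T → 6
  (R ⋈[g=f] T) → 0
  ρ[z/w]((R ⋈[g=f] T)) → 0
  ρ[b/a](ρ[z/w]((R ⋈[g=f] T))) → 0
  π[z,b](ρ[b/a](ρ[z/w]((R ⋈[g=f] T)))) → 0
  (γ[z; COUNT(*)→b](ρ[g/d](S)) − π[z,b](ρ[b/a](ρ[z/w]((R ⋈[g=f] T))))) → 3
  T → 6
  ((γ[z; COUNT(*)→b](ρ[g/d](S)) − π[z,b](ρ[b/a](ρ[z/w]((R ⋈[g=f] T))))) ⋈[b=a] T) → 1
  π[a,z](((γ[z; COUNT(*)→b](ρ[g/d](S)) − π[z,b](ρ[b/a](ρ[z/w]((R ⋈[g=f] T))))) ⋈[b=a] T)) → 1

|E| = 1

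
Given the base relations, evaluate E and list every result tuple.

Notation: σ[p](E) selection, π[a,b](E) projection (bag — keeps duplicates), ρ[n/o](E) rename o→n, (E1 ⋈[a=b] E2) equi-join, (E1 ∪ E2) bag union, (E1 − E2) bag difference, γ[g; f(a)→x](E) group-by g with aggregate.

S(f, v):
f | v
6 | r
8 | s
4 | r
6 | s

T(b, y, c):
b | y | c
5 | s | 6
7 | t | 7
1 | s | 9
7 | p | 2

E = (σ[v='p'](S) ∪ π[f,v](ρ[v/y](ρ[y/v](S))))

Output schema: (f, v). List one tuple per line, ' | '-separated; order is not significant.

Per-node cardinality:
  S → 4
  σ[v='p'](S) → 0
  S → 4
  ρ[y/v](S) → 4
  ρ[v/y](ρ[y/v](S)) → 4
  π[f,v](ρ[v/y](ρ[y/v](S))) → 4
  (σ[v='p'](S) ∪ π[f,v](ρ[v/y](ρ[y/v](S)))) → 4

== RESULT ==
f | v
4 | r
6 | r
6 | s
8 | s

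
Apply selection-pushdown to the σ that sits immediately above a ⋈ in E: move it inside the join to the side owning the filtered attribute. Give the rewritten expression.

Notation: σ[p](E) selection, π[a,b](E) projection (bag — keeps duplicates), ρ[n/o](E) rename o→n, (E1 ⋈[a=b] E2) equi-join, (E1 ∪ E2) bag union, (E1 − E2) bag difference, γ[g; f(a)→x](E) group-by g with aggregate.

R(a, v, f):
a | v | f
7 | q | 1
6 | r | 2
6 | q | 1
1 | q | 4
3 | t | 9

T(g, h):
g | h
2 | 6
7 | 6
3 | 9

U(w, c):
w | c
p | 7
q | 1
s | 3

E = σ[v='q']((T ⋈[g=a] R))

σ filters on v, owned by the right side.
E' = (T ⋈[g=a] σ[v='q'](R))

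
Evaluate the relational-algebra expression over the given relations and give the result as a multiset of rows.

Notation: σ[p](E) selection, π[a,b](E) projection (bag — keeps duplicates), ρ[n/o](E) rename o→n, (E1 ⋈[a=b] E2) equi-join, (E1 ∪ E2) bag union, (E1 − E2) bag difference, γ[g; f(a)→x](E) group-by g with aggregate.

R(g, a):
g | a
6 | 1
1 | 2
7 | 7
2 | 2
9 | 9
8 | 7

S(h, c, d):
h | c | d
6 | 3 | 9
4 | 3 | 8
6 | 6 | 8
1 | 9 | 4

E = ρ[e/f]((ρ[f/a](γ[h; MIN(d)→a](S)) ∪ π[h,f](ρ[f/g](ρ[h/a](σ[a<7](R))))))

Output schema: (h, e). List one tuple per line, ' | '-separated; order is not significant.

Row counts bottom-up:
  S → 4
  γ[h; MIN(d)→a](S) → 3
  ρ[f/a](γ[h; MIN(d)→a](S)) → 3
  R → 6
  σ[a<7](R) → 3
  ρ[h/a](σ[a<7](R)) → 3
  ρ[f/g](ρ[h/a](σ[a<7](R))) → 3
  π[h,f](ρ[f/g](ρ[h/a](σ[a<7](R)))) → 3
  (ρ[f/a](γ[h; MIN(d)→a](S)) ∪ π[h,f](ρ[f/g](ρ[h/a](σ[a<7](R))))) → 6
  ρ[e/f]((ρ[f/a](γ[h; MIN(d)→a](S)) ∪ π[h,f](ρ[f/g](ρ[h/a](σ[a<7](R)))))) → 6

== RESULT ==
h | e
1 | 4
1 | 6
2 | 1
2 | 2
4 | 8
6 | 8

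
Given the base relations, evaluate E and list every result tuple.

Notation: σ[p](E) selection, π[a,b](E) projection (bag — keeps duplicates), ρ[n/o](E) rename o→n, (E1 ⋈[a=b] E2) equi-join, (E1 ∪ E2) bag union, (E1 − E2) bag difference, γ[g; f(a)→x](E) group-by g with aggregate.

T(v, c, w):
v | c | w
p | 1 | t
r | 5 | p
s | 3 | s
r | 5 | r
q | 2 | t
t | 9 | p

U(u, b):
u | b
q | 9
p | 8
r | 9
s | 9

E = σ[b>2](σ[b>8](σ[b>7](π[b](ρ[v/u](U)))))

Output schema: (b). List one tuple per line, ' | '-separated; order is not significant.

Stepwise |·|:
  U → 4
  ρ[v/u](U) → 4
  π[b](ρ[v/u](U)) → 4
  σ[b>7](π[b](ρ[v/u](U))) → 4
  σ[b>8](σ[b>7](π[b](ρ[v/u](U)))) → 3
  σ[b>2](σ[b>8](σ[b>7](π[b](ρ[v/u](U))))) → 3

== RESULT ==
b
9
9
9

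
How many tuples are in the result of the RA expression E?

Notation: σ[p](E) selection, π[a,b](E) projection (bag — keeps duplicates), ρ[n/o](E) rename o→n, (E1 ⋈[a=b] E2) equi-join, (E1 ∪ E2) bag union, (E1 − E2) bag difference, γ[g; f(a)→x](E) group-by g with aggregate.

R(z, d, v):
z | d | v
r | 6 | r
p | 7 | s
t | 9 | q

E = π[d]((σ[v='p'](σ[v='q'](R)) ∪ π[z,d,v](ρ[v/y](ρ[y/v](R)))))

Stepwise |·|:
  R → 3
  σ[v='q'](R) → 1
  σ[v='p'](σ[v='q'](R)) → 0
  R → 3
  ρ[y/v](R) → 3
  ρ[v/y](ρ[y/v](R)) → 3
  π[z,d,v](ρ[v/y](ρ[y/v](R))) → 3
  (σ[v='p'](σ[v='q'](R)) ∪ π[z,d,v](ρ[v/y](ρ[y/v](R)))) → 3
  π[d]((σ[v='p'](σ[v='q'](R)) ∪ π[z,d,v](ρ[v/y](ρ[y/v](R))))) → 3

|E| = 3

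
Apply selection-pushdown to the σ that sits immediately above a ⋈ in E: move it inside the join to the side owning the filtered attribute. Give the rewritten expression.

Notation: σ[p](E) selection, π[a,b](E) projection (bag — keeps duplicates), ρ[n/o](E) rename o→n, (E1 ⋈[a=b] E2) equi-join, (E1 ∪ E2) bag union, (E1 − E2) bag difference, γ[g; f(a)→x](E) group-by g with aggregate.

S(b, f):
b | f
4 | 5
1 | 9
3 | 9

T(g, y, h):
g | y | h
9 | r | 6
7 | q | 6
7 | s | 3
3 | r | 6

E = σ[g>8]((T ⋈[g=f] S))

σ filters on g, owned by the left side.
E' = (σ[g>8](T) ⋈[g=f] S)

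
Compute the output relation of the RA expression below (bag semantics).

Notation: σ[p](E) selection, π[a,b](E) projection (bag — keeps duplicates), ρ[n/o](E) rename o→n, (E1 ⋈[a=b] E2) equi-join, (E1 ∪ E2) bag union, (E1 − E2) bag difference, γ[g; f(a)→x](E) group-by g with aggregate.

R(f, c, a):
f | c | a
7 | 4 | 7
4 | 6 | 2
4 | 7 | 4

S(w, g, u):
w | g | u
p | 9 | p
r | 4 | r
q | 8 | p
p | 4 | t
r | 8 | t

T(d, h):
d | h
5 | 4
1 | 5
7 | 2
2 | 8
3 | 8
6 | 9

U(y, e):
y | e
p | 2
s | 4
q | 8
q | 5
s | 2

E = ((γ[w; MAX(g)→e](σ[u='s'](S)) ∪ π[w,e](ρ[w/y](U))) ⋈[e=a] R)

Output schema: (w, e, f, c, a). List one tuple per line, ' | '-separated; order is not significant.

Per-node cardinality:
  S → 5
  σ[u='s'](S) → 0
  γ[w; MAX(g)→e](σ[u='s'](S)) → 0
  U → 5
  ρ[w/y](U) → 5
  π[w,e](ρ[w/y](U)) → 5
  (γ[w; MAX(g)→e](σ[u='s'](S)) ∪ π[w,e](ρ[w/y](U))) → 5
  R → 3
  ((γ[w; MAX(g)→e](σ[u='s'](S)) ∪ π[w,e](ρ[w/y](U))) ⋈[e=a] R) → 3

== RESULT ==
w | e | f | c | a
p | 2 | 4 | 6 | 2
s | 2 | 4 | 6 | 2
s | 4 | 4 | 7 | 4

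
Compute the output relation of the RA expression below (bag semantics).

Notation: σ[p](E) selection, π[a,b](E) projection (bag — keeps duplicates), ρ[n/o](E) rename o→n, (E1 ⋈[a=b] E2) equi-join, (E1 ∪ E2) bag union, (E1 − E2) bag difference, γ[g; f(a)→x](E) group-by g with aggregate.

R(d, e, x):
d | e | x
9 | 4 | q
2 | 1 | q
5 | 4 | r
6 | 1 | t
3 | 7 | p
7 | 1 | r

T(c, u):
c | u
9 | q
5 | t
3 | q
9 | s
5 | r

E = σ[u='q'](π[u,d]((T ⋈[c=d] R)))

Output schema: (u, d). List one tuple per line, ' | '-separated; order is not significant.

Stepwise |·|:
  T → 5
  R → 6
  (T ⋈[c=d] R) → 5
  π[u,d]((T ⋈[c=d] R)) → 5
  σ[u='q'](π[u,d]((T ⋈[c=d] R))) → 2

== RESULT ==
u | d
q | 3
q | 9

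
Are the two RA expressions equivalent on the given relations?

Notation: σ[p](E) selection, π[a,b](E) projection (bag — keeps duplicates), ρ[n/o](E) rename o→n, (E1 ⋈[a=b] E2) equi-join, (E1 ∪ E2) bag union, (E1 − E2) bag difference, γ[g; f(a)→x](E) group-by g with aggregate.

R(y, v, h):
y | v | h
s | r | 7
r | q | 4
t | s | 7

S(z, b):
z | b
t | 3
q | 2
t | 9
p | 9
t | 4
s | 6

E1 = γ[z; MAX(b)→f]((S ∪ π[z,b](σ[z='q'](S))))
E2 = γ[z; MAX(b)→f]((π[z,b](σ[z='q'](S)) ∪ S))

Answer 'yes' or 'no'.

E1 per-node cardinality:
  S → 6
  S → 6
  σ[z='q'](S) → 1
  π[z,b](σ[z='q'](S)) → 1
  (S ∪ π[z,b](σ[z='q'](S))) → 7
  γ[z; MAX(b)→f]((S ∪ π[z,b](σ[z='q'](S)))) → 4
E2 per-node cardinality:
  S → 6
  σ[z='q'](S) → 1
  π[z,b](σ[z='q'](S)) → 1
  S → 6
  (π[z,b](σ[z='q'](S)) ∪ S) → 7
  γ[z; MAX(b)→f]((π[z,b](σ[z='q'](S)) ∪ S)) → 4

E1 and E2 produce the same multiset:
z | f
p | 9
q | 2
s | 6
t | 9

yes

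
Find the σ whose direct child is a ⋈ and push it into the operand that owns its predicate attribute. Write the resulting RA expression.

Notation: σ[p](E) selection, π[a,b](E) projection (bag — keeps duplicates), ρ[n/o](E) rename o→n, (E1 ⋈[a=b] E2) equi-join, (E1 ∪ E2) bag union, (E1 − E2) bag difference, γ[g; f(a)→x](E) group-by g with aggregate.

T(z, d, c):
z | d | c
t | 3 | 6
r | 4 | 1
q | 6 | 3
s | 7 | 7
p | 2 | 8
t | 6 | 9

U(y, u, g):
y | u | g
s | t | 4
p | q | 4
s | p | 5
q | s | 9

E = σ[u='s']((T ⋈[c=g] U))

σ filters on u, owned by the right side.
E' = (T ⋈[c=g] σ[u='s'](U))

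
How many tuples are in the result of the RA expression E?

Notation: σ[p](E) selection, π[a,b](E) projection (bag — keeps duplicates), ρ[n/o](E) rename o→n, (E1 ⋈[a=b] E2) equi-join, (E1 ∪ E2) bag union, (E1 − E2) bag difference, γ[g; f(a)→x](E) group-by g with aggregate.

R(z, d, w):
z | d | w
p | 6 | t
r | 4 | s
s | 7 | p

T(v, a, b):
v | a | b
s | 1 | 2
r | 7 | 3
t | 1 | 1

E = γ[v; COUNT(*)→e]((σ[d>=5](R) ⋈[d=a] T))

Stepwise |·|:
  R → 3
  σ[d>=5](R) → 2
  T → 3
  (σ[d>=5](R) ⋈[d=a] T) → 1
  γ[v; COUNT(*)→e]((σ[d>=5](R) ⋈[d=a] T)) → 1

|E| = 1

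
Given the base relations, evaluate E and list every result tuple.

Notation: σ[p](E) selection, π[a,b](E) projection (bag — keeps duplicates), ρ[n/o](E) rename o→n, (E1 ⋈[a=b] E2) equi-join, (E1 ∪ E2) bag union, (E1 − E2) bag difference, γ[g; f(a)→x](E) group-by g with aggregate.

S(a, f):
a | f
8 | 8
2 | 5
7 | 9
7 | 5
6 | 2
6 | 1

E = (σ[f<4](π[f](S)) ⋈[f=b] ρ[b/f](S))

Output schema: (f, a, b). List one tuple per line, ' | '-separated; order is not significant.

Stepwise |·|:
  S → 6
  π[f](S) → 6
  σ[f<4](π[f](S)) → 2
  S → 6
  ρ[b/f](S) → 6
  (σ[f<4](π[f](S)) ⋈[f=b] ρ[b/f](S)) → 2

== RESULT ==
f | a | b
1 | 6 | 1
2 | 6 | 2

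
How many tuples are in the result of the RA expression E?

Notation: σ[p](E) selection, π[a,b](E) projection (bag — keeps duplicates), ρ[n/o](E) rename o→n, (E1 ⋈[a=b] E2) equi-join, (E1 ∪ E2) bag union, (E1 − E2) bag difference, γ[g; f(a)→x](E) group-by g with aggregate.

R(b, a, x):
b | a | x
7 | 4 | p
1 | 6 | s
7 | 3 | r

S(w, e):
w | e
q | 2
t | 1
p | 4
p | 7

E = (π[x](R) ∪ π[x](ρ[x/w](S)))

Per-node cardinality:
  R → 3
  π[x](R) → 3
  S → 4
  ρ[x/w](S) → 4
  π[x](ρ[x/w](S)) → 4
  (π[x](R) ∪ π[x](ρ[x/w](S))) → 7

|E| = 7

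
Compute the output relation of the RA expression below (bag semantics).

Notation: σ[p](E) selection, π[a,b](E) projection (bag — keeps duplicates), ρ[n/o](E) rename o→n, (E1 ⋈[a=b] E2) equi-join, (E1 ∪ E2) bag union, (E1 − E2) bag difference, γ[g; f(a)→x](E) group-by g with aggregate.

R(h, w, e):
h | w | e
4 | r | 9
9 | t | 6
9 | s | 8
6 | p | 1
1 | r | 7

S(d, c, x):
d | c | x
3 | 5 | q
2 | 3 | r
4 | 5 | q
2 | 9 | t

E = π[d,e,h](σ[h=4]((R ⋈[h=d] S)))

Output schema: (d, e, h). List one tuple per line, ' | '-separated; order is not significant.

Per-node cardinality:
  R → 5
  S → 4
  (R ⋈[h=d] S) → 1
  σ[h=4]((R ⋈[h=d] S)) → 1
  π[d,e,h](σ[h=4]((R ⋈[h=d] S))) → 1

== RESULT ==
d | e | h
4 | 9 | 4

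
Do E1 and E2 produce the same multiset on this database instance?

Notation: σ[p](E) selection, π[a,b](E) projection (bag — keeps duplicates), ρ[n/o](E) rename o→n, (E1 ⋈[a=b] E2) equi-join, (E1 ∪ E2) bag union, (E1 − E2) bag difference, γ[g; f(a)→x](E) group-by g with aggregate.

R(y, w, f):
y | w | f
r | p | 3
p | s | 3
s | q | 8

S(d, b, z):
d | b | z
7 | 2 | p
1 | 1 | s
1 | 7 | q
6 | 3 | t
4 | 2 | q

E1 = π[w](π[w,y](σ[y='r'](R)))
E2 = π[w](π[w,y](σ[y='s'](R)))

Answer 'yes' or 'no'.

E1 subexpression sizes:
  R → 3
  σ[y='r'](R) → 1
  π[w,y](σ[y='r'](R)) → 1
  π[w](π[w,y](σ[y='r'](R))) → 1
E2 subexpression sizes:
  R → 3
  σ[y='s'](R) → 1
  π[w,y](σ[y='s'](R)) → 1
  π[w](π[w,y](σ[y='s'](R))) → 1

E1 result:
w
p
E2 result:
w
q
Witness: ('p',) appears 1× in E1 but 0× in E2.

no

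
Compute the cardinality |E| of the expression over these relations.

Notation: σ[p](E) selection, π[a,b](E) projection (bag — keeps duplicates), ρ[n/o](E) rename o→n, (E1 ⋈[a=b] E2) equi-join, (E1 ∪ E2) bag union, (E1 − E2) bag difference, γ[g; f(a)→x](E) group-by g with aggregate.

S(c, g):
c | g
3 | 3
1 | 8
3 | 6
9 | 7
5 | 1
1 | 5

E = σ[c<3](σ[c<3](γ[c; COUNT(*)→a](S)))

Stepwise |·|:
  S → 6
  γ[c; COUNT(*)→a](S) → 4
  σ[c<3](γ[c; COUNT(*)→a](S)) → 1
  σ[c<3](σ[c<3](γ[c; COUNT(*)→a](S))) → 1

|E| = 1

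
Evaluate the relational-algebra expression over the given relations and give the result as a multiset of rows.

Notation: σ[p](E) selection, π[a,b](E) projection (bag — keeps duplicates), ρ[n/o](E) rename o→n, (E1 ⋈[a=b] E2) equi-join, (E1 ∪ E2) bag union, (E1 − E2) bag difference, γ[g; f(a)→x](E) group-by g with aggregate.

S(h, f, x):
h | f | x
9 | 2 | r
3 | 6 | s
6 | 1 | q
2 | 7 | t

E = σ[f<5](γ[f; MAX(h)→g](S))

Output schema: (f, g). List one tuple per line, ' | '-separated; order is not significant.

Stepwise |·|:
  S → 4
  γ[f; MAX(h)→g](S) → 4
  σ[f<5](γ[f; MAX(h)→g](S)) → 2

== RESULT ==
f | g
1 | 6
2 | 9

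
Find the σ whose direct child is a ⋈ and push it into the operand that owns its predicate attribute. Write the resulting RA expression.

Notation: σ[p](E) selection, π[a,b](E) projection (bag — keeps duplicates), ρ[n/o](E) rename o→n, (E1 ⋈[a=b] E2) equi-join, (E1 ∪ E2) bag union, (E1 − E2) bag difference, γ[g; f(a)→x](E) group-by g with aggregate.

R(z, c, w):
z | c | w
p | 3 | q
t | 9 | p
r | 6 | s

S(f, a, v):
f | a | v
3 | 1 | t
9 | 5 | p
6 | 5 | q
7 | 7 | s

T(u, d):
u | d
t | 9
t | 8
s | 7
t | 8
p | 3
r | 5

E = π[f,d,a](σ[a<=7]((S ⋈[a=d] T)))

σ filters on a, owned by the left side.
E' = π[f,d,a]((σ[a<=7](S) ⋈[a=d] T))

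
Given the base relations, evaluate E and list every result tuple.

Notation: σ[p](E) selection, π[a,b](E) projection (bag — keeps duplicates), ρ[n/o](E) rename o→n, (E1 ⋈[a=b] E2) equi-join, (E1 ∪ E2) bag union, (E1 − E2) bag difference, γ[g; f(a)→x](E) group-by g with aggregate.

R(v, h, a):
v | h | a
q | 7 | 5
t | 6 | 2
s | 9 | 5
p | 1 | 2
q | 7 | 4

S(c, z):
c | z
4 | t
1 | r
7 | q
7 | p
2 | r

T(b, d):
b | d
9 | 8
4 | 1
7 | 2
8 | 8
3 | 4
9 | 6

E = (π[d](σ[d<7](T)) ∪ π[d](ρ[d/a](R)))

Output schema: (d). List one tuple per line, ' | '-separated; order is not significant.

Stepwise |·|:
  T → 6
  σ[d<7](T) → 4
  π[d](σ[d<7](T)) → 4
  R → 5
  ρ[d/a](R) → 5
  π[d](ρ[d/a](R)) → 5
  (π[d](σ[d<7](T)) ∪ π[d](ρ[d/a](R))) → 9

== RESULT ==
d
1
2
2
2
4
4
5
5
6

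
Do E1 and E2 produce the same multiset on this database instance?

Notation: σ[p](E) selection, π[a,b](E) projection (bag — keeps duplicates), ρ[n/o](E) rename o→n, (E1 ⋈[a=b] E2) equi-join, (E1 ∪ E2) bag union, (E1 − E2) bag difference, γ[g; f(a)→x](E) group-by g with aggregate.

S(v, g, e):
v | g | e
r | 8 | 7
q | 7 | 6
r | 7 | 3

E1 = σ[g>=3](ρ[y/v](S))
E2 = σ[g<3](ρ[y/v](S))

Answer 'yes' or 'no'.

E1 row counts bottom-up:
  S → 3
  ρ[y/v](S) → 3
  σ[g>=3](ρ[y/v](S)) → 3
E2 row counts bottom-up:
  S → 3
  ρ[y/v](S) → 3
  σ[g<3](ρ[y/v](S)) → 0

E1 result:
y | g | e
q | 7 | 6
r | 7 | 3
r | 8 | 7
E2 result:
y | g | e
(0 rows)
Witness: ('r', 7, 3) appears 1× in E1 but 0× in E2.

no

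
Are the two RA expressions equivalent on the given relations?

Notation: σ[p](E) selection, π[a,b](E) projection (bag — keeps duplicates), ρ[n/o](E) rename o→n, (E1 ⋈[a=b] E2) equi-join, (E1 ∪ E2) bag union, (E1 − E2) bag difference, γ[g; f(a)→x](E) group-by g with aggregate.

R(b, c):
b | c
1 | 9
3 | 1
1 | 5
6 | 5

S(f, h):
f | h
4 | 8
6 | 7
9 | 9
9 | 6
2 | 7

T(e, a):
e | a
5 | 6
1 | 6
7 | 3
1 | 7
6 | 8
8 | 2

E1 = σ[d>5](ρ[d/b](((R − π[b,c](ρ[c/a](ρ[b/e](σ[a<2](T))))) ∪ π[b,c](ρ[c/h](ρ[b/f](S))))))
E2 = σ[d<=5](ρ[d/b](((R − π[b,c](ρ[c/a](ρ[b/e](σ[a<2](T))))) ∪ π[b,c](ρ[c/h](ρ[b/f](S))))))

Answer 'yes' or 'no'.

E1 per-node cardinality:
  R → 4
  T → 6
  σ[a<2](T) → 0
  ρ[b/e](σ[a<2](T)) → 0
  ρ[c/a](ρ[b/e](σ[a<2](T))) → 0
  π[b,c](ρ[c/a](ρ[b/e](σ[a<2](T)))) → 0
  (R − π[b,c](ρ[c/a](ρ[b/e](σ[a<2](T))))) → 4
  S → 5
  ρ[b/f](S) → 5
  ρ[c/h](ρ[b/f](S)) → 5
  π[b,c](ρ[c/h](ρ[b/f](S))) → 5
  ((R − π[b,c](ρ[c/a](ρ[b/e](σ[a<2](T))))) ∪ π[b,c](ρ[c/h](ρ[b/f](S)))) → 9
  ρ[d/b](((R − π[b,c](ρ[c/a](ρ[b/e](σ[a<2](T))))) ∪ π[b,c](ρ[c/h](ρ[b/f](S))))) → 9
  σ[d>5](ρ[d/b](((R − π[b,c](ρ[c/a](ρ[b/e](σ[a<2](T))))) ∪ π[b,c](ρ[c/h](ρ[b/f](S)))))) → 4
E2 per-node cardinality:
  R → 4
  T → 6
  σ[a<2](T) → 0
  ρ[b/e](σ[a<2](T)) → 0
  ρ[c/a](ρ[b/e](σ[a<2](T))) → 0
  π[b,c](ρ[c/a](ρ[b/e](σ[a<2](T)))) → 0
  (R − π[b,c](ρ[c/a](ρ[b/e](σ[a<2](T))))) → 4
  S → 5
  ρ[b/f](S) → 5
  ρ[c/h](ρ[b/f](S)) → 5
  π[b,c](ρ[c/h](ρ[b/f](S))) → 5
  ((R − π[b,c](ρ[c/a](ρ[b/e](σ[a<2](T))))) ∪ π[b,c](ρ[c/h](ρ[b/f](S)))) → 9
  ρ[d/b](((R − π[b,c](ρ[c/a](ρ[b/e](σ[a<2](T))))) ∪ π[b,c](ρ[c/h](ρ[b/f](S))))) → 9
  σ[d<=5](ρ[d/b](((R − π[b,c](ρ[c/a](ρ[b/e](σ[a<2](T))))) ∪ π[b,c](ρ[c/h](ρ[b/f](S)))))) → 5

E1 result:
d | c
6 | 5
6 | 7
9 | 6
9 | 9
E2 result:
d | c
1 | 5
1 | 9
2 | 7
3 | 1
4 | 8
Witness: (6, 5) appears 1× in E1 but 0× in E2.

no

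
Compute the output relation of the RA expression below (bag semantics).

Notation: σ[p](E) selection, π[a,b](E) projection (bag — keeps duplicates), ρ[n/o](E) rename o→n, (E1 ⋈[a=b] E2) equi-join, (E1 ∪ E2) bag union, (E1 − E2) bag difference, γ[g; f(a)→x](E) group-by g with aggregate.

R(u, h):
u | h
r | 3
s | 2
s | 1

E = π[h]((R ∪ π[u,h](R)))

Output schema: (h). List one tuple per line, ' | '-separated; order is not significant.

Stepwise |·|:
  R → 3
  R → 3
  π[u,h](R) → 3
  (R ∪ π[u,h](R)) → 6
  π[h]((R ∪ π[u,h](R))) → 6

== RESULT ==
h
1
1
2
2
3
3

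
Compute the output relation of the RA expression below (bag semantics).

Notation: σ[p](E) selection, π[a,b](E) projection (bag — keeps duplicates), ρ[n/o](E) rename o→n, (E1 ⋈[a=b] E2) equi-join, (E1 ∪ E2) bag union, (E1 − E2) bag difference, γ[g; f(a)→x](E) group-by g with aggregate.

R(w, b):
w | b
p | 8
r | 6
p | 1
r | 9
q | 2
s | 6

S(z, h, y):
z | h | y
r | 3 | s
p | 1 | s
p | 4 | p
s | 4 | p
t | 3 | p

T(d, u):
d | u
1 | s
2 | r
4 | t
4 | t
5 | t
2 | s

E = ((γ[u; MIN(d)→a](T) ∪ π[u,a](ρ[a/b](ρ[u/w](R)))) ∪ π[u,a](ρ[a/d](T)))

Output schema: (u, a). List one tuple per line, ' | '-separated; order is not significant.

Stepwise |·|:
  T → 6
  γ[u; MIN(d)→a](T) → 3
  R → 6
  ρ[u/w](R) → 6
  ρ[a/b](ρ[u/w](R)) → 6
  π[u,a](ρ[a/b](ρ[u/w](R))) → 6
  (γ[u; MIN(d)→a](T) ∪ π[u,a](ρ[a/b](ρ[u/w](R)))) → 9
  T → 6
  ρ[a/d](T) → 6
  π[u,a](ρ[a/d](T)) → 6
  ((γ[u; MIN(d)→a](T) ∪ π[u,a](ρ[a/b](ρ[u/w](R)))) ∪ π[u,a](ρ[a/d](T))) → 15

== RESULT ==
u | a
p | 1
p | 8
q | 2
r | 2
r | 2
r | 6
r | 9
s | 1
s | 1
s | 2
s | 6
t | 4
t | 4
t | 4
t | 5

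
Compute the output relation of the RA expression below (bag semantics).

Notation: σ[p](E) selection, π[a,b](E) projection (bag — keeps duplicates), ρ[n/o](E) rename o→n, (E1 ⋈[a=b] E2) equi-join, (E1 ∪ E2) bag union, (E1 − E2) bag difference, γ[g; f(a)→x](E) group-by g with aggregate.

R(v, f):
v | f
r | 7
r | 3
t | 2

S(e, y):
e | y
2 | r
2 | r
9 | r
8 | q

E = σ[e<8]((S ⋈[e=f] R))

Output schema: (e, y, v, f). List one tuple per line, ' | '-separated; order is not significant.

Subexpression sizes:
  S → 4
  R → 3
  (S ⋈[e=f] R) → 2
  σ[e<8]((S ⋈[e=f] R)) → 2

== RESULT ==
e | y | v | f
2 | r | t | 2
2 | r | t | 2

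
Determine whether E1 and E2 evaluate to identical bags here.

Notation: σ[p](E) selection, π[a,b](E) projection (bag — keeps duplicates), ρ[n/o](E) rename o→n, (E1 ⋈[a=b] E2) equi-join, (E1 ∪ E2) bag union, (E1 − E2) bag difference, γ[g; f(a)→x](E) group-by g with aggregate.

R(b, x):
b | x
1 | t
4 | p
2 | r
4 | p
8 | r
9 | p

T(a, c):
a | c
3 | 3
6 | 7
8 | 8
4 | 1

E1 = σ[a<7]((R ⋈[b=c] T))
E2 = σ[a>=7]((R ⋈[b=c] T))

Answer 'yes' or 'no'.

E1 per-node cardinality:
  R → 6
  T → 4
  (R ⋈[b=c] T) → 2
  σ[a<7]((R ⋈[b=c] T)) → 1
E2 per-node cardinality:
  R → 6
  T → 4
  (R ⋈[b=c] T) → 2
  σ[a>=7]((R ⋈[b=c] T)) → 1

E1 result:
b | x | a | c
1 | t | 4 | 1
E2 result:
b | x | a | c
8 | r | 8 | 8
Witness: (8, 'r', 8, 8) appears 0× in E1 but 1× in E2.

no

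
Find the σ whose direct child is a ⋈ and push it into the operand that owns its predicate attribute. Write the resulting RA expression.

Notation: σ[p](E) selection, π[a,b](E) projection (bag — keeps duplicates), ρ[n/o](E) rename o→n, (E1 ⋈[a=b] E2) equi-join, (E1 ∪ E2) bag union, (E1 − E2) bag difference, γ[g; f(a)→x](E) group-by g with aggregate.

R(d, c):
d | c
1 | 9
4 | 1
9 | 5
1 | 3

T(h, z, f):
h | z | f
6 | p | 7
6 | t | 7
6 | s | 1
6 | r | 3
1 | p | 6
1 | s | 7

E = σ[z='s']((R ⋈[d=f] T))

σ filters on z, owned by the right side.
E' = (R ⋈[d=f] σ[z='s'](T))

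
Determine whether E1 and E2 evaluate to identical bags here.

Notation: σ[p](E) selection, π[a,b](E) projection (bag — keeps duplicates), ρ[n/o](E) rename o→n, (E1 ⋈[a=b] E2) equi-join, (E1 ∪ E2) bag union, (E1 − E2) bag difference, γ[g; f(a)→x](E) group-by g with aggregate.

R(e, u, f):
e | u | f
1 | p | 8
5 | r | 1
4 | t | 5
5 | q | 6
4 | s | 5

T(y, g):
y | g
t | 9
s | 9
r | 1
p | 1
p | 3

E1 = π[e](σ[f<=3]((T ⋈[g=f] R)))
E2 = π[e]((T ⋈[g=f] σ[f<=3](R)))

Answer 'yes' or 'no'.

E1 per-node cardinality:
  T → 5
  R → 5
  (T ⋈[g=f] R) → 2
  σ[f<=3]((T ⋈[g=f] R)) → 2
  π[e](σ[f<=3]((T ⋈[g=f] R))) → 2
E2 per-node cardinality:
  T → 5
  R → 5
  σ[f<=3](R) → 1
  (T ⋈[g=f] σ[f<=3](R)) → 2
  π[e]((T ⋈[g=f] σ[f<=3](R))) → 2

E1 and E2 produce the same multiset:
e
5
5

yes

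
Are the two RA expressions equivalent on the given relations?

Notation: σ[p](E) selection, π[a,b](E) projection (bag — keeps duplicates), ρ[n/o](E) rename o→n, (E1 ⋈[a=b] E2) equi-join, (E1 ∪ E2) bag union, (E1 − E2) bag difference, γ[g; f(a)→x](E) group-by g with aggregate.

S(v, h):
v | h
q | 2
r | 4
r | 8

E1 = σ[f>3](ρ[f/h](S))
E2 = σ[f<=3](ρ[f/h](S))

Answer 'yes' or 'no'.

E1 subexpression sizes:
  S → 3
  ρ[f/h](S) → 3
  σ[f>3](ρ[f/h](S)) → 2
E2 subexpression sizes:
  S → 3
  ρ[f/h](S) → 3
  σ[f<=3](ρ[f/h](S)) → 1

E1 result:
v | f
r | 4
r | 8
E2 result:
v | f
q | 2
Witness: ('r', 8) appears 1× in E1 but 0× in E2.

no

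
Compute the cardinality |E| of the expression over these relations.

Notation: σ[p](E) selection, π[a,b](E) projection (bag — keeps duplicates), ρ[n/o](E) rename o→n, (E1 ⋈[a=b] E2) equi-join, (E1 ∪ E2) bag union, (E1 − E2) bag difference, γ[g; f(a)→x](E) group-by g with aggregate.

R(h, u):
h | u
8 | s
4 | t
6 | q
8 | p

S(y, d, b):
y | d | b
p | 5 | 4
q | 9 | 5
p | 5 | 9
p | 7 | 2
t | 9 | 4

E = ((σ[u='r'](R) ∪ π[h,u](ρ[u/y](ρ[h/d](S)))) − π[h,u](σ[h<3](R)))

Per-node cardinality:
  R → 4
  σ[u='r'](R) → 0
  S → 5
  ρ[h/d](S) → 5
  ρ[u/y](ρ[h/d](S)) → 5
  π[h,u](ρ[u/y](ρ[h/d](S))) → 5
  (σ[u='r'](R) ∪ π[h,u](ρ[u/y](ρ[h/d](S)))) → 5
  R → 4
  σ[h<3](R) → 0
  π[h,u](σ[h<3](R)) → 0
  ((σ[u='r'](R) ∪ π[h,u](ρ[u/y](ρ[h/d](S)))) − π[h,u](σ[h<3](R))) → 5

|E| = 5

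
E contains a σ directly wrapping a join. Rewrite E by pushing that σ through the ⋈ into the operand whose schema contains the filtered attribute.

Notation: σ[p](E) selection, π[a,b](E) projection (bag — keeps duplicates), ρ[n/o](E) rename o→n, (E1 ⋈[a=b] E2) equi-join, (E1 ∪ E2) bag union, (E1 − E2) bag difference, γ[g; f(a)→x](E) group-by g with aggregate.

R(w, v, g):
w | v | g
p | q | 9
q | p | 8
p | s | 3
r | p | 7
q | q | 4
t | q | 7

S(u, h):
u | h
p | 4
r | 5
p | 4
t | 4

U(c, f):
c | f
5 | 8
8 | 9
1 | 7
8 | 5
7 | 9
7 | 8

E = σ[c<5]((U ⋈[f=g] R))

σ filters on c, owned by the left side.
E' = (σ[c<5](U) ⋈[f=g] R)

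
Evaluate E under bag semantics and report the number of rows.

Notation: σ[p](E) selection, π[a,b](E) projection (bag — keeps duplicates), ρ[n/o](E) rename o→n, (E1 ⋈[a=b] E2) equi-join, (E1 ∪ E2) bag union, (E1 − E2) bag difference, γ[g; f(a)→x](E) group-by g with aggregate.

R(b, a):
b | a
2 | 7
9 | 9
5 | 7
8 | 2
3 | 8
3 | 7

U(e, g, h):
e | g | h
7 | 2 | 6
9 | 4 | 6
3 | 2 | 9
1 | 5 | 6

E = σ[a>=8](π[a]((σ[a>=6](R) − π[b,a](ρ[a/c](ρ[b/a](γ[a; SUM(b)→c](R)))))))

Subexpression sizes:
  R → 6
  σ[a>=6](R) → 5
  R → 6
  γ[a; SUM(b)→c](R) → 4
  ρ[b/a](γ[a; SUM(b)→c](R)) → 4
  ρ[a/c](ρ[b/a](γ[a; SUM(b)→c](R))) → 4
  π[b,a](ρ[a/c](ρ[b/a](γ[a; SUM(b)→c](R)))) → 4
  (σ[a>=6](R) − π[b,a](ρ[a/c](ρ[b/a](γ[a; SUM(b)→c](R))))) → 4
  π[a]((σ[a>=6](R) − π[b,a](ρ[a/c](ρ[b/a](γ[a; SUM(b)→c](R)))))) → 4
  σ[a>=8](π[a]((σ[a>=6](R) − π[b,a](ρ[a/c](ρ[b/a](γ[a; SUM(b)→c](R))))))) → 1

|E| = 1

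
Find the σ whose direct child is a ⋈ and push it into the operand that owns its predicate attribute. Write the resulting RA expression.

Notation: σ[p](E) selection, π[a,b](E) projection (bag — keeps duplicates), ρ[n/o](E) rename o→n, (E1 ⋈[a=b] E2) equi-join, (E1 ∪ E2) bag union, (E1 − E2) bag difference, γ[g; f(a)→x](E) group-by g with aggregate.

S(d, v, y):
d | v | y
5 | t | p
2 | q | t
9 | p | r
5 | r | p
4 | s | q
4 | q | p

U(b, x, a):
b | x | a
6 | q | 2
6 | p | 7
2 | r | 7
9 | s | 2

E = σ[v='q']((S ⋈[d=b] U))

σ filters on v, owned by the left side.
E' = (σ[v='q'](S) ⋈[d=b] U)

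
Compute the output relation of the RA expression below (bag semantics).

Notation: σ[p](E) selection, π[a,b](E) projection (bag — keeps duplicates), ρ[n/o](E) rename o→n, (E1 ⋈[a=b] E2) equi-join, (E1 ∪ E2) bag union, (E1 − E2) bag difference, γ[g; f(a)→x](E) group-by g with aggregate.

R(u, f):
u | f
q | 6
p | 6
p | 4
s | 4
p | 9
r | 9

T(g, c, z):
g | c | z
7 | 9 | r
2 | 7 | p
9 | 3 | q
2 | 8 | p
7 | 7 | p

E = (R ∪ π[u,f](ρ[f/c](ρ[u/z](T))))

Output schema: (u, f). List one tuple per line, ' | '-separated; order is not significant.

Subexpression sizes:
  R → 6
  T → 5
  ρ[u/z](T) → 5
  ρ[f/c](ρ[u/z](T)) → 5
  π[u,f](ρ[f/c](ρ[u/z](T))) → 5
  (R ∪ π[u,f](ρ[f/c](ρ[u/z](T)))) → 11

== RESULT ==
u | f
p | 4
p | 6
p | 7
p | 7
p | 8
p | 9
q | 3
q | 6
r | 9
r | 9
s | 4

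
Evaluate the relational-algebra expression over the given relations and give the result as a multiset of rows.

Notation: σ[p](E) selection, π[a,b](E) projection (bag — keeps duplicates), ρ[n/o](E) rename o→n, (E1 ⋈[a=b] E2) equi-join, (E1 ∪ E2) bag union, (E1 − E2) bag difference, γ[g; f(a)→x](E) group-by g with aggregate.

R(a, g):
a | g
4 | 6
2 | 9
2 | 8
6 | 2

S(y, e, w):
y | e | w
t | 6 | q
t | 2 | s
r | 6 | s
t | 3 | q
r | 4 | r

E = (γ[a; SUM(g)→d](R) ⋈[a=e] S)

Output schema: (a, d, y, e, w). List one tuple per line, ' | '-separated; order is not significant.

Per-node cardinality:
  R → 4
  γ[a; SUM(g)→d](R) → 3
  S → 5
  (γ[a; SUM(g)→d](R) ⋈[a=e] S) → 4

== RESULT ==
a | d | y | e | w
2 | 17 | t | 2 | s
4 | 6 | r | 4 | r
6 | 2 | r | 6 | s
6 | 2 | t | 6 | q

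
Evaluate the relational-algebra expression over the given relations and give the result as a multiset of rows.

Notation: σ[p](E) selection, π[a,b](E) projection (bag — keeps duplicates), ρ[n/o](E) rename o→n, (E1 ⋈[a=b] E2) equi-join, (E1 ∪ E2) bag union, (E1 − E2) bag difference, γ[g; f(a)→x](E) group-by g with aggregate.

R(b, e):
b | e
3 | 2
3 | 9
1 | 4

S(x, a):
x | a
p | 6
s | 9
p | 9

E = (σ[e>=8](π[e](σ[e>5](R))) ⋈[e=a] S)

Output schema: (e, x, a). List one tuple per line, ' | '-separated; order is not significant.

Per-node cardinality:
  R → 3
  σ[e>5](R) → 1
  π[e](σ[e>5](R)) → 1
  σ[e>=8](π[e](σ[e>5](R))) → 1
  S → 3
  (σ[e>=8](π[e](σ[e>5](R))) ⋈[e=a] S) → 2

== RESULT ==
e | x | a
9 | p | 9
9 | s | 9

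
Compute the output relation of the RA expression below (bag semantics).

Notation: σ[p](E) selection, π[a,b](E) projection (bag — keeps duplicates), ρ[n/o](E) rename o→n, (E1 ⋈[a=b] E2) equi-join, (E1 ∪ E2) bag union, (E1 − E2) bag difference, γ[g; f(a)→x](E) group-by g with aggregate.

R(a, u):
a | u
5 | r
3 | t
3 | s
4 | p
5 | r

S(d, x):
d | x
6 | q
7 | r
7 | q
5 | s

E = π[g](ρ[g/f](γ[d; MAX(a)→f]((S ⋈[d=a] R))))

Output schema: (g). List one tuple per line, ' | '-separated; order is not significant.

Per-node cardinality:
  S → 4
  R → 5
  (S ⋈[d=a] R) → 2
  γ[d; MAX(a)→f]((S ⋈[d=a] R)) → 1
  ρ[g/f](γ[d; MAX(a)→f]((S ⋈[d=a] R))) → 1
  π[g](ρ[g/f](γ[d; MAX(a)→f]((S ⋈[d=a] R)))) → 1

== RESULT ==
g
5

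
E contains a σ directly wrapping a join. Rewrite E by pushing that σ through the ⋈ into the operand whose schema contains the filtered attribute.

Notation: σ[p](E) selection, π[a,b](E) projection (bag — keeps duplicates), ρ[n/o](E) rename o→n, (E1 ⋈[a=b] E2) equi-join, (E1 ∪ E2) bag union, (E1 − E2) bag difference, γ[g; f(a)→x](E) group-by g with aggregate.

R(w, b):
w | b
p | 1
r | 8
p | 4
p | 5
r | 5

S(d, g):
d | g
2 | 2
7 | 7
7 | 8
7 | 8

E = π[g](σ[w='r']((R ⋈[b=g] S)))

σ filters on w, owned by the left side.
E' = π[g]((σ[w='r'](R) ⋈[b=g] S))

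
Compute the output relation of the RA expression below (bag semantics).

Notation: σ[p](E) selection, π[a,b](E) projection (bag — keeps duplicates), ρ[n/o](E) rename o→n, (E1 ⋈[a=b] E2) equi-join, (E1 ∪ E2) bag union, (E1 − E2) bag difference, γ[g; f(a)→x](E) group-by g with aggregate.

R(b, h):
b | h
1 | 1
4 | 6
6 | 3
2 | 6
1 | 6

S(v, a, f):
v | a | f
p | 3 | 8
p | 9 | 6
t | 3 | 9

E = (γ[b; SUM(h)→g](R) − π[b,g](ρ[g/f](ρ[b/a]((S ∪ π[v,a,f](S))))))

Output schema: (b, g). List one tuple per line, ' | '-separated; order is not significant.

Stepwise |·|:
  R → 5
  γ[b; SUM(h)→g](R) → 4
  S → 3
  S → 3
  π[v,a,f](S) → 3
  (S ∪ π[v,a,f](S)) → 6
  ρ[b/a]((S ∪ π[v,a,f](S))) → 6
  ρ[g/f](ρ[b/a]((S ∪ π[v,a,f](S)))) → 6
  π[b,g](ρ[g/f](ρ[b/a]((S ∪ π[v,a,f](S))))) → 6
  (γ[b; SUM(h)→g](R) − π[b,g](ρ[g/f](ρ[b/a]((S ∪ π[v,a,f](S)))))) → 4

== RESULT ==
b | g
1 | 7
2 | 6
4 | 6
6 | 3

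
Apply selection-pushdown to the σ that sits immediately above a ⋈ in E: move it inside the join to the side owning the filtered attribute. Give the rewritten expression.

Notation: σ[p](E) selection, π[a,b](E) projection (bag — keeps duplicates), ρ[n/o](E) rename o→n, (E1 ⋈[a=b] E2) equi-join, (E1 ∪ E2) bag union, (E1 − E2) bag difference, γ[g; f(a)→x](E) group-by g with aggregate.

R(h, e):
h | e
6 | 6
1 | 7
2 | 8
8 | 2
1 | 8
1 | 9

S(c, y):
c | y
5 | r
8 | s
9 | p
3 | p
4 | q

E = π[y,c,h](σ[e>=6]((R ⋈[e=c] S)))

σ filters on e, owned by the left side.
E' = π[y,c,h]((σ[e>=6](R) ⋈[e=c] S))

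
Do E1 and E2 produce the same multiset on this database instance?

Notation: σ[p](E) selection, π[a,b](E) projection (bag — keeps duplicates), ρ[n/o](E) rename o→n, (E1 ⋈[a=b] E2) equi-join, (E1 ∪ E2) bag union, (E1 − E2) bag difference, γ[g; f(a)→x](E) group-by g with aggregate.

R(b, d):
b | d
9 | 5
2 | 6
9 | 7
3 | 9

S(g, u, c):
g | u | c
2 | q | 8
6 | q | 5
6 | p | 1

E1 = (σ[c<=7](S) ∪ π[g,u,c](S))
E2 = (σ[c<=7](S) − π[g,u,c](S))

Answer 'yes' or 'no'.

E1 stepwise |·|:
  S → 3
  σ[c<=7](S) → 2
  S → 3
  π[g,u,c](S) → 3
  (σ[c<=7](S) ∪ π[g,u,c](S)) → 5
E2 stepwise |·|:
  S → 3
  σ[c<=7](S) → 2
  S → 3
  π[g,u,c](S) → 3
  (σ[c<=7](S) − π[g,u,c](S)) → 0

E1 result:
g | u | c
2 | q | 8
6 | p | 1
6 | p | 1
6 | q | 5
6 | q | 5
E2 result:
g | u | c
(0 rows)
Witness: (2, 'q', 8) appears 1× in E1 but 0× in E2.

no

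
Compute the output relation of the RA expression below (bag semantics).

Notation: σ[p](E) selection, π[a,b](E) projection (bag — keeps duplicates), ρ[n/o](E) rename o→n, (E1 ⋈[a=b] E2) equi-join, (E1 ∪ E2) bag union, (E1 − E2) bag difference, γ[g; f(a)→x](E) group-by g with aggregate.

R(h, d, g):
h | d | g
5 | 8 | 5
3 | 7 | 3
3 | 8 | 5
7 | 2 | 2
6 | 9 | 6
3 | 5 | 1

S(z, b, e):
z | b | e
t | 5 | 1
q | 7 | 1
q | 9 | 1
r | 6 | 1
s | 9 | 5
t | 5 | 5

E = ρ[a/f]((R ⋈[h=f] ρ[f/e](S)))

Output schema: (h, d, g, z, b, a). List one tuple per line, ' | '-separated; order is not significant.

Row counts bottom-up:
  R → 6
  S → 6
  ρ[f/e](S) → 6
  (R ⋈[h=f] ρ[f/e](S)) → 2
  ρ[a/f]((R ⋈[h=f] ρ[f/e](S))) → 2

== RESULT ==
h | d | g | z | b | a
5 | 8 | 5 | s | 9 | 5
5 | 8 | 5 | t | 5 | 5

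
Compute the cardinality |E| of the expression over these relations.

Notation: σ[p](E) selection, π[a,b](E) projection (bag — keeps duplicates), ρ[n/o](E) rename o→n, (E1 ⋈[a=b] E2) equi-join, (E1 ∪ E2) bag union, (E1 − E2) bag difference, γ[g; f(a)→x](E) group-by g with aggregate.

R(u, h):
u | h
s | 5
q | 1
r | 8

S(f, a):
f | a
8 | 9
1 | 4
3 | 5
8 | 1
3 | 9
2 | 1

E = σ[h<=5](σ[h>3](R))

Subexpression sizes:
  R → 3
  σ[h>3](R) → 2
  σ[h<=5](σ[h>3](R)) → 1

|E| = 1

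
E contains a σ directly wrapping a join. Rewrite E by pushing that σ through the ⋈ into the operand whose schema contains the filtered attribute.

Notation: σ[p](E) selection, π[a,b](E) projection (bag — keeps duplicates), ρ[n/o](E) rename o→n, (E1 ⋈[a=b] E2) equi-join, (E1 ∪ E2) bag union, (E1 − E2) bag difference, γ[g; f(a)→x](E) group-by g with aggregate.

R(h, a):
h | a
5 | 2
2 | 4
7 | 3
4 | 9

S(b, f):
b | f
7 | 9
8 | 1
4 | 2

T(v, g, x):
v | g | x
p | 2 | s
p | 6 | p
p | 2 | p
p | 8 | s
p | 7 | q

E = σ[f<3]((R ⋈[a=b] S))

σ filters on f, owned by the right side.
E' = (R ⋈[a=b] σ[f<3](S))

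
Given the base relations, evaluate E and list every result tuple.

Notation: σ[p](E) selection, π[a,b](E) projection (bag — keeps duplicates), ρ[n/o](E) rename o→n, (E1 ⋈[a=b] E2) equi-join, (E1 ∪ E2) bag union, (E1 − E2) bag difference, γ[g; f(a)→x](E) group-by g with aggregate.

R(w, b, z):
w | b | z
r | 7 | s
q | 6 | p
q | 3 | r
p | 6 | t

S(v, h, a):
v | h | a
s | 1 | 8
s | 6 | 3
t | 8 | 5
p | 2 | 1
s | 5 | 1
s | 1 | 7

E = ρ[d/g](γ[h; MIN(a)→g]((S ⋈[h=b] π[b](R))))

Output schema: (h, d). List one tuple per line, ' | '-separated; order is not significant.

Stepwise |·|:
  S → 6
  R → 4
  π[b](R) → 4
  (S ⋈[h=b] π[b](R)) → 2
  γ[h; MIN(a)→g]((S ⋈[h=b] π[b](R))) → 1
  ρ[d/g](γ[h; MIN(a)→g]((S ⋈[h=b] π[b](R)))) → 1

== RESULT ==
h | d
6 | 3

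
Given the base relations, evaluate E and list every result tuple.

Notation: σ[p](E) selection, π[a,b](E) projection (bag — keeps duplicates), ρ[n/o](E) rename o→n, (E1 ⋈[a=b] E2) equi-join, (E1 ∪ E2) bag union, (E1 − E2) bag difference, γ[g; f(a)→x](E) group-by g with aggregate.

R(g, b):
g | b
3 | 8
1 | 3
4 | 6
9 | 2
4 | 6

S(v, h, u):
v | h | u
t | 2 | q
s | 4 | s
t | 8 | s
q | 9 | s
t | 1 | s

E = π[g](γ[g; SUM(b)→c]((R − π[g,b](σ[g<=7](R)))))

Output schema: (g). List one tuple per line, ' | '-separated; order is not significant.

Per-node cardinality:
  R → 5
  R → 5
  σ[g<=7](R) → 4
  π[g,b](σ[g<=7](R)) → 4
  (R − π[g,b](σ[g<=7](R))) → 1
  γ[g; SUM(b)→c]((R − π[g,b](σ[g<=7](R)))) → 1
  π[g](γ[g; SUM(b)→c]((R − π[g,b](σ[g<=7](R))))) → 1

== RESULT ==
g
9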